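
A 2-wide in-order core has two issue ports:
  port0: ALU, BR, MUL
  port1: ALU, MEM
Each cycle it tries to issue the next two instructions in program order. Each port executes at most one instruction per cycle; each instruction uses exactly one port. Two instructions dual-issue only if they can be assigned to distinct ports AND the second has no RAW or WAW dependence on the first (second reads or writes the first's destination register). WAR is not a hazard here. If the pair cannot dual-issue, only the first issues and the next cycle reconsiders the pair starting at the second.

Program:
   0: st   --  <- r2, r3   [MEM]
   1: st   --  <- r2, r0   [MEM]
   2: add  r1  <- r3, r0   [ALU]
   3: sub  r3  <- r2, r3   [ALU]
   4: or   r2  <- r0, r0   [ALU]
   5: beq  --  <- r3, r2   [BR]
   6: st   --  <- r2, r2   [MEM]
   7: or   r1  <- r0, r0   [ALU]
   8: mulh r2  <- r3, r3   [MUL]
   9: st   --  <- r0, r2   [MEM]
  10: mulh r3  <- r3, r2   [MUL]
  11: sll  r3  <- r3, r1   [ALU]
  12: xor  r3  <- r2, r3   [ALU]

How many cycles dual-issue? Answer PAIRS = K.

  cy0 -> i0 (st) no-port MEM/MEM
  cy1 -> i1&i2 (st/add) pair
  cy2 -> i3&i4 (sub/or) pair
  cy3 -> i5&i6 (beq/st) pair
  cy4 -> i7&i8 (or/mulh) pair
  cy5 -> i9&i10 (st/mulh) pair
  cy6 -> i11 (sll) RAW+WAW r3
  cy7 -> i12 (xor) tail

PAIRS = 5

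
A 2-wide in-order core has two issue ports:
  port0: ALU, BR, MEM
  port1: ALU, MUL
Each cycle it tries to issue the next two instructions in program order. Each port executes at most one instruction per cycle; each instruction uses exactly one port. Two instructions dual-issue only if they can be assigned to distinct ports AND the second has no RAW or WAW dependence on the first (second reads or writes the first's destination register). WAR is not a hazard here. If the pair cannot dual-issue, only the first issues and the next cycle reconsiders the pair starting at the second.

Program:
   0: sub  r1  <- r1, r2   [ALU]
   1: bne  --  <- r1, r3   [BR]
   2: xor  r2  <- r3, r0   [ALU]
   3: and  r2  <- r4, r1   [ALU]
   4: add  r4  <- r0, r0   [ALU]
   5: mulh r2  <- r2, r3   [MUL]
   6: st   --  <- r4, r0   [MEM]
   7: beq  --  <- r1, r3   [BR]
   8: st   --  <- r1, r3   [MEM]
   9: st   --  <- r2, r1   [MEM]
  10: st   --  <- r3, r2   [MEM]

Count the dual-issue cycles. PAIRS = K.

c0: i0 sub.ALU  RAW r1
c1: i1&i2 bne.BR+xor.ALU  dual
c2: i3&i4 and.ALU+add.ALU  dual
c3: i5&i6 mulh.MUL+st.MEM  dual
c4: i7 beq.BR  no-port BR/MEM
c5: i8 st.MEM  no-port MEM/MEM
c6: i9 st.MEM  no-port MEM/MEM
c7: i10 st.MEM  tail

PAIRS = 3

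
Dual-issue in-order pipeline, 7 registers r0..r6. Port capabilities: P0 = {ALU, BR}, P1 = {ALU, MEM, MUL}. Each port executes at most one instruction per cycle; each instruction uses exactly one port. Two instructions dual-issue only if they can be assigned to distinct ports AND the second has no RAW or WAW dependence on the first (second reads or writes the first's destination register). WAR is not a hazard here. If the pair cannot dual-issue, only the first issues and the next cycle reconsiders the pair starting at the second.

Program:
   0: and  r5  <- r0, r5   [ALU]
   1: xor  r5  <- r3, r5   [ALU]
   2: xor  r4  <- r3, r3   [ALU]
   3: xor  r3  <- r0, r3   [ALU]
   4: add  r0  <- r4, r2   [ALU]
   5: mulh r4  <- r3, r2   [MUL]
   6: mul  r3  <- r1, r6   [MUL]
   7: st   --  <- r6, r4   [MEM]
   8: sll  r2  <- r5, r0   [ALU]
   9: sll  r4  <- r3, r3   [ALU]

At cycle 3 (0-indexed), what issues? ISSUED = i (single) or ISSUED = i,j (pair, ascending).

0. and @i0  | RAW+WAW r5
1. xor+xor @i1,i2  | pair
2. xor+add @i3,i4  | pair
3. mulh @i5  | no-port MUL/MUL
4. mul @i6  | no-port MUL/MEM
5. st+sll @i7,i8  | pair
6. sll @i9  | tail

ISSUED = 5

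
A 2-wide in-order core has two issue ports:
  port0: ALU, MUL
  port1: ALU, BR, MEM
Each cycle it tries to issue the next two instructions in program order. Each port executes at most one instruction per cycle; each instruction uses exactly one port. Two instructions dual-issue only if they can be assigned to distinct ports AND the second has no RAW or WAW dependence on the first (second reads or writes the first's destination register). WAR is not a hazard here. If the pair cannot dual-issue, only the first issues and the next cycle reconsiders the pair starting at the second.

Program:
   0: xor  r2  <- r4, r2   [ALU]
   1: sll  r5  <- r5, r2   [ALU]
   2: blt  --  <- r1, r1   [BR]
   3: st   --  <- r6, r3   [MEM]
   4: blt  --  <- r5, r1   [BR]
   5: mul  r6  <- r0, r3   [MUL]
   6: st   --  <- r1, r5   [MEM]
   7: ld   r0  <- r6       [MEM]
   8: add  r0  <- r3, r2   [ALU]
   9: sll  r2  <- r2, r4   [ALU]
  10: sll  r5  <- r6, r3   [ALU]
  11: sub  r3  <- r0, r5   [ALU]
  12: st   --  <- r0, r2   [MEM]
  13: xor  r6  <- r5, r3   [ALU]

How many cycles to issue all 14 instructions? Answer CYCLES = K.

[0] i0  xor.ALU  -- RAW r2
[1] i1+i2  sll.ALU/blt.BR  -- dual
[2] i3  st.MEM  -- no-port MEM/BR
[3] i4+i5  blt.BR/mul.MUL  -- dual
[4] i6  st.MEM  -- no-port MEM/MEM
[5] i7  ld.MEM  -- WAW r0
[6] i8+i9  add.ALU/sll.ALU  -- dual
[7] i10  sll.ALU  -- RAW r5
[8] i11+i12  sub.ALU/st.MEM  -- dual
[9] i13  xor.ALU  -- tail

CYCLES = 10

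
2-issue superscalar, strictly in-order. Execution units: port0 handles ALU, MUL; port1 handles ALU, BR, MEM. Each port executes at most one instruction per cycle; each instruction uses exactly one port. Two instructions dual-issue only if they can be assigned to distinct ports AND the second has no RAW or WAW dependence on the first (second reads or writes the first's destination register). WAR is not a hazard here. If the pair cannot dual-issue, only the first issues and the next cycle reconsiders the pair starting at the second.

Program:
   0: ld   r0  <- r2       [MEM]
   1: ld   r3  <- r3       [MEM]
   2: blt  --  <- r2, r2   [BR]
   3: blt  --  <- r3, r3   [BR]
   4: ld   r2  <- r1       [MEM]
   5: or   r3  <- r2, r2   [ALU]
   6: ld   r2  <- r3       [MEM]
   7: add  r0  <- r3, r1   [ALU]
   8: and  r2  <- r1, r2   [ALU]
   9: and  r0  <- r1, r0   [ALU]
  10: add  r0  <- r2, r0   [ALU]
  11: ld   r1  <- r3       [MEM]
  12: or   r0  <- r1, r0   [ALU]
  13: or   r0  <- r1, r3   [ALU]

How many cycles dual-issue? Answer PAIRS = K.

PAIRS = 3

0. ld @i0  | no-port MEM/MEM
1. ld @i1  | no-port MEM/BR
2. blt @i2  | no-port BR/BR
3. blt @i3  | no-port BR/MEM
4. ld @i4  | RAW r2
5. or @i5  | RAW r3
6. ld+add @i6&i7  | pair
7. and+and @i8&i9  | pair
8. add+ld @i10&i11  | pair
9. or @i12  | WAW r0
10. or @i13  | tail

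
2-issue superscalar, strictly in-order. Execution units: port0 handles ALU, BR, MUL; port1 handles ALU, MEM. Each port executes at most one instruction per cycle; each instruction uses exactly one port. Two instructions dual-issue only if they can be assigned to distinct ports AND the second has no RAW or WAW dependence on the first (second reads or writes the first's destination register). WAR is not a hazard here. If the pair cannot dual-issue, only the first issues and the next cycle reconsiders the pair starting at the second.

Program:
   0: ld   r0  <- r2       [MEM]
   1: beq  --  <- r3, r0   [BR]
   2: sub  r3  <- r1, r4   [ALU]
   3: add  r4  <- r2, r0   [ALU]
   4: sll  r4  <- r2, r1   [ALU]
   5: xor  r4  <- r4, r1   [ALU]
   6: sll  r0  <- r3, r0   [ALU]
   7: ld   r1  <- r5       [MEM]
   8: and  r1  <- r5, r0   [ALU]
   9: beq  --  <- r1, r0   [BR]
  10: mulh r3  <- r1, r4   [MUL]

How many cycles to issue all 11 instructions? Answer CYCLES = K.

CYCLES = 9

  cy0 -> i0 (ld.MEM) RAW r0
  cy1 -> i1/i2 (beq.BR/sub.ALU) pair
  cy2 -> i3 (add.ALU) WAW r4
  cy3 -> i4 (sll.ALU) RAW+WAW r4
  cy4 -> i5/i6 (xor.ALU/sll.ALU) pair
  cy5 -> i7 (ld.MEM) WAW r1
  cy6 -> i8 (and.ALU) RAW r1
  cy7 -> i9 (beq.BR) no-port BR/MUL
  cy8 -> i10 (mulh.MUL) tail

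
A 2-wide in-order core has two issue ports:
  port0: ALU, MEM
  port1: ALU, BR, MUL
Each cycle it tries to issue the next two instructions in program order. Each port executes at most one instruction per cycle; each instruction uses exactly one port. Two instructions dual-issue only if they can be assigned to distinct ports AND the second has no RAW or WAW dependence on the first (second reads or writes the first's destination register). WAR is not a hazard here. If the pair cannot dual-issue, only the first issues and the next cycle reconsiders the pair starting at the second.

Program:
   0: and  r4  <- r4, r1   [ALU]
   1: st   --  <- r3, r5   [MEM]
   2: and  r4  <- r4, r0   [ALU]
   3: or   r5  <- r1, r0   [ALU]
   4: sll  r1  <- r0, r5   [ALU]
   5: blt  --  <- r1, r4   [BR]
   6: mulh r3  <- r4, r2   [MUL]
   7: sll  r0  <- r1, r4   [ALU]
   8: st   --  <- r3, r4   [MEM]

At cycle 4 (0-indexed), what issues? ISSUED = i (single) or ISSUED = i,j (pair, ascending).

t=0 i0&i1:and.ALU/st.MEM ; pair
t=1 i2&i3:and.ALU/or.ALU ; pair
t=2 i4:sll.ALU ; RAW r1
t=3 i5:blt.BR ; no-port BR/MUL
t=4 i6&i7:mulh.MUL/sll.ALU ; pair
t=5 i8:st.MEM ; tail

ISSUED = 6,7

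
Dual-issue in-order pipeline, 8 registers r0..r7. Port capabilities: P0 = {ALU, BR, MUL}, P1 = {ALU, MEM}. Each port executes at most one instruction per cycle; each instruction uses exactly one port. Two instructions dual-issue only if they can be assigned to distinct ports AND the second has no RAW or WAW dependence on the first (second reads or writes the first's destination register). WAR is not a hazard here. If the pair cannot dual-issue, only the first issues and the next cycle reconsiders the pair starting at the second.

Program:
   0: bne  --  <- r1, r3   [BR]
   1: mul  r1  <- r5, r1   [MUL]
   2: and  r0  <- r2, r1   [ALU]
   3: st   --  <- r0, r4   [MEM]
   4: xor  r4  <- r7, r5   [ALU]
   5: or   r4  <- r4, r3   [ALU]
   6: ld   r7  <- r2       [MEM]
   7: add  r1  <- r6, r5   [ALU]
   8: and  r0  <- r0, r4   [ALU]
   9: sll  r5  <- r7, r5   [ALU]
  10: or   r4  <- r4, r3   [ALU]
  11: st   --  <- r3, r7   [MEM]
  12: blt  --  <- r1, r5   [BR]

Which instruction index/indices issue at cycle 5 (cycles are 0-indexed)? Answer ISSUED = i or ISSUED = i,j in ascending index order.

ISSUED = 7,8

0. bne @i0  | no-port BR/MUL
1. mul @i1  | RAW r1
2. and @i2  | RAW r0
3. st xor @i3&i4  | dual
4. or ld @i5&i6  | dual
5. add and @i7&i8  | dual
6. sll or @i9&i10  | dual
7. st blt @i11&i12  | dual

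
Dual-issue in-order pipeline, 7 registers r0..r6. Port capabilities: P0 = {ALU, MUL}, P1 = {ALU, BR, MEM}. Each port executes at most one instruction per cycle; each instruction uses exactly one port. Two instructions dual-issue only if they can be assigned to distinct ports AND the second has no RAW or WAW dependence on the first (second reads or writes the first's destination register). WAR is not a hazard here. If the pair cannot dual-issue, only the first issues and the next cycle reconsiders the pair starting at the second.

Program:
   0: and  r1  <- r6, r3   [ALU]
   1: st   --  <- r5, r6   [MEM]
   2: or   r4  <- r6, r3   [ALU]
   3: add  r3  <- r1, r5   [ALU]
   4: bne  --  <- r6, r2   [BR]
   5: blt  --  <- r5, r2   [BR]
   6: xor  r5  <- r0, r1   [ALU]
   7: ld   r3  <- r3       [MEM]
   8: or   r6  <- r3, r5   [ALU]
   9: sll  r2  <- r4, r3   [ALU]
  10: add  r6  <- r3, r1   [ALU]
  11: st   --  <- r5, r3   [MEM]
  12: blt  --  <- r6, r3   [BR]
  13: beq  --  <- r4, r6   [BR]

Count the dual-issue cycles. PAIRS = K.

PAIRS = 5

[0] i0+i1  and.ALU+st.MEM  -- dual
[1] i2+i3  or.ALU+add.ALU  -- dual
[2] i4  bne.BR  -- no-port BR/BR
[3] i5+i6  blt.BR+xor.ALU  -- dual
[4] i7  ld.MEM  -- RAW r3
[5] i8+i9  or.ALU+sll.ALU  -- dual
[6] i10+i11  add.ALU+st.MEM  -- dual
[7] i12  blt.BR  -- no-port BR/BR
[8] i13  beq.BR  -- tail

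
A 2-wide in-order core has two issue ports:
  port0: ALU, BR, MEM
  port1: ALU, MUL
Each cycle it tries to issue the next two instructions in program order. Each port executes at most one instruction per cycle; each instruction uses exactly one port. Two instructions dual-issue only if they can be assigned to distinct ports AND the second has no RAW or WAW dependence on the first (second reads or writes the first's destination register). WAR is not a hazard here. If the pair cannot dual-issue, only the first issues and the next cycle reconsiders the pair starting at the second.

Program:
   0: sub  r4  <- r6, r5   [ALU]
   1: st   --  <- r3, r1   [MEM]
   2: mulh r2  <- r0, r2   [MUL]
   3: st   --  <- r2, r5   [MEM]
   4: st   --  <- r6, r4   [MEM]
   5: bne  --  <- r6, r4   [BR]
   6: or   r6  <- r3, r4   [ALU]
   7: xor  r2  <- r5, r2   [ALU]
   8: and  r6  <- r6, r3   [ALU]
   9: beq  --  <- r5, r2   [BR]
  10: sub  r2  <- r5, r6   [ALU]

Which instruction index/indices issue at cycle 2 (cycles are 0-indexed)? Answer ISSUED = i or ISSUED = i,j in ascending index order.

ISSUED = 3

#0 head=0: sub.ALU st.MEM i0&i1 pair
#1 head=2: mulh.MUL i2 RAW r2
#2 head=3: st.MEM i3 no-port MEM/MEM
#3 head=4: st.MEM i4 no-port MEM/BR
#4 head=5: bne.BR or.ALU i5&i6 pair
#5 head=7: xor.ALU and.ALU i7&i8 pair
#6 head=9: beq.BR sub.ALU i9&i10 pair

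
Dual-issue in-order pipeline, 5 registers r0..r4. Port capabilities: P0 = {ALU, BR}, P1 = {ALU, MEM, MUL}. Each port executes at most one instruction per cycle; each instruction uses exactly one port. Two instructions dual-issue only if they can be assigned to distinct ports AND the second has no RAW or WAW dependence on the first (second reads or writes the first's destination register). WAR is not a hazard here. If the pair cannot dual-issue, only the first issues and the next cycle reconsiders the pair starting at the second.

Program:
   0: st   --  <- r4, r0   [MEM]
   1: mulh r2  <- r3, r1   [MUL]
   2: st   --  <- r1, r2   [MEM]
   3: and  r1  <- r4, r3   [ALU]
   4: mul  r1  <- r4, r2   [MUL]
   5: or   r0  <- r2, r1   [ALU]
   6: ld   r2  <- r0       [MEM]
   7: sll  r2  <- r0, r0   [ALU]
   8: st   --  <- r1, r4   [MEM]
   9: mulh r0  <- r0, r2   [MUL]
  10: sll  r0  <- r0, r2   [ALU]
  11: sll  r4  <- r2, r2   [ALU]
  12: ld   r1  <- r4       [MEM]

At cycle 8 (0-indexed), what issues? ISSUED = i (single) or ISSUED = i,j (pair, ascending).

ISSUED = 10,11

  cy0 -> i0 (st.MEM) no-port MEM/MUL
  cy1 -> i1 (mulh.MUL) no-port MUL/MEM
  cy2 -> i2&i3 (st.MEM;and.ALU) dual
  cy3 -> i4 (mul.MUL) RAW r1
  cy4 -> i5 (or.ALU) RAW r0
  cy5 -> i6 (ld.MEM) WAW r2
  cy6 -> i7&i8 (sll.ALU;st.MEM) dual
  cy7 -> i9 (mulh.MUL) RAW+WAW r0
  cy8 -> i10&i11 (sll.ALU;sll.ALU) dual
  cy9 -> i12 (ld.MEM) tail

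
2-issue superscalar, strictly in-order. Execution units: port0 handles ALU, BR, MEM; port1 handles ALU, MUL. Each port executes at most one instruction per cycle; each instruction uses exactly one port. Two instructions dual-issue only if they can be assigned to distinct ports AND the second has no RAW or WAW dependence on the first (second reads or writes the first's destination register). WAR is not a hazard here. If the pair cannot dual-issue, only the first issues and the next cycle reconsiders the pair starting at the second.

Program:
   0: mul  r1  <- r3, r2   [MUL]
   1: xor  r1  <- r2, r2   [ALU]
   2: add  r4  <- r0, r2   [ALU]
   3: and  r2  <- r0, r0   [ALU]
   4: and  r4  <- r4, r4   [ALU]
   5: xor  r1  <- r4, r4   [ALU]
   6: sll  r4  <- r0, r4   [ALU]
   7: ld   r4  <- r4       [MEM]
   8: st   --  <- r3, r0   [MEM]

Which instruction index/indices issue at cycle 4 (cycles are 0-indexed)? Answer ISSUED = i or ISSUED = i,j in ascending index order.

[0] i0  mul  -- WAW r1
[1] i1,i2  xor+add  -- 2-wide
[2] i3,i4  and+and  -- 2-wide
[3] i5,i6  xor+sll  -- 2-wide
[4] i7  ld  -- no-port MEM/MEM
[5] i8  st  -- tail

ISSUED = 7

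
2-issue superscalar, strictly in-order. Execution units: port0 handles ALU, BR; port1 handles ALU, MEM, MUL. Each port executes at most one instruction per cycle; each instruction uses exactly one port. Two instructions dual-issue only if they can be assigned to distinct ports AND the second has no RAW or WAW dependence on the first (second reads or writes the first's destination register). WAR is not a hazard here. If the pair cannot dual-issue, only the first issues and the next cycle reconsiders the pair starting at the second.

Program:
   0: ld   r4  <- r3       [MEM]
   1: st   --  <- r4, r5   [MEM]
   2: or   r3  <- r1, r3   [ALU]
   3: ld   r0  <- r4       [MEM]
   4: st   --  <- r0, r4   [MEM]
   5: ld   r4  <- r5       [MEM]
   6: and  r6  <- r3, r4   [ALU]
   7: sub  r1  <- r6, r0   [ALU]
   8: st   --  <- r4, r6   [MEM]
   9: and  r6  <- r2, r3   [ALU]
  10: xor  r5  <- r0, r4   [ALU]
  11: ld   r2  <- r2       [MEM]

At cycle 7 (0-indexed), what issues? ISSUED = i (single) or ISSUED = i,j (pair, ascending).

ISSUED = 9,10

t=0 i0:ld.MEM ; no-port MEM/MEM
t=1 i1,i2:st.MEM/or.ALU ; 2-wide
t=2 i3:ld.MEM ; no-port MEM/MEM
t=3 i4:st.MEM ; no-port MEM/MEM
t=4 i5:ld.MEM ; RAW r4
t=5 i6:and.ALU ; RAW r6
t=6 i7,i8:sub.ALU/st.MEM ; 2-wide
t=7 i9,i10:and.ALU/xor.ALU ; 2-wide
t=8 i11:ld.MEM ; tail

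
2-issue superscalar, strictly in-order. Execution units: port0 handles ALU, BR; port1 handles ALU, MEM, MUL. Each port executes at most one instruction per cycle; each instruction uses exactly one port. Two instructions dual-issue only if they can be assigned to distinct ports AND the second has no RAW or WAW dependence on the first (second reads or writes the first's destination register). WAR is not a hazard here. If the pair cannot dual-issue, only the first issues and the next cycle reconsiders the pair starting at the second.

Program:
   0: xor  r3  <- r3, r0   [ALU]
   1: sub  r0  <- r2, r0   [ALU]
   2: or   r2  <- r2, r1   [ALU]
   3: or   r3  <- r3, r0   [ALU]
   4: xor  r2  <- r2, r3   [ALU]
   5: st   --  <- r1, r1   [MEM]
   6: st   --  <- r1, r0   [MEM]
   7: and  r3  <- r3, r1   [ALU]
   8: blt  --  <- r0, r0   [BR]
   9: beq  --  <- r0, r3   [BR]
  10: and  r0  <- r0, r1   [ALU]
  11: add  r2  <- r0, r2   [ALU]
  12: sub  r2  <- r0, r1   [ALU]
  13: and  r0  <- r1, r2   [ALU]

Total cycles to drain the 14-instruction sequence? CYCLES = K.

t=0 i0/i1:xor sub ; dual
t=1 i2/i3:or or ; dual
t=2 i4/i5:xor st ; dual
t=3 i6/i7:st and ; dual
t=4 i8:blt ; no-port BR/BR
t=5 i9/i10:beq and ; dual
t=6 i11:add ; WAW r2
t=7 i12:sub ; RAW r2
t=8 i13:and ; tail

CYCLES = 9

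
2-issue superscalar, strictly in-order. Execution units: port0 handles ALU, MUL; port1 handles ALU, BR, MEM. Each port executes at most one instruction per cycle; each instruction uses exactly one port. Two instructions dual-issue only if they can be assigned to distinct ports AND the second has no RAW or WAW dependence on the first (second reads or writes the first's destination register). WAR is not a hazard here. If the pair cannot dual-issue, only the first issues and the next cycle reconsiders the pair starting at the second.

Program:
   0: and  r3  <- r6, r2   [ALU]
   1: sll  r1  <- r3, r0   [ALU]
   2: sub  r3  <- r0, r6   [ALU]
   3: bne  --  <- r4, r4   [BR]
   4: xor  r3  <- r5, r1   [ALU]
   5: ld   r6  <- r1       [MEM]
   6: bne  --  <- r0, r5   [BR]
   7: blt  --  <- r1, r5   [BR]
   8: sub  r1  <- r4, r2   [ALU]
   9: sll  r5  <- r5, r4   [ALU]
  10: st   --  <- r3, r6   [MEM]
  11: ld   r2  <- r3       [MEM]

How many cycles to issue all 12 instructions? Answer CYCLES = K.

  cy0 -> i0 (and) RAW r3
  cy1 -> i1&i2 (sll;sub) dual
  cy2 -> i3&i4 (bne;xor) dual
  cy3 -> i5 (ld) no-port MEM/BR
  cy4 -> i6 (bne) no-port BR/BR
  cy5 -> i7&i8 (blt;sub) dual
  cy6 -> i9&i10 (sll;st) dual
  cy7 -> i11 (ld) tail

CYCLES = 8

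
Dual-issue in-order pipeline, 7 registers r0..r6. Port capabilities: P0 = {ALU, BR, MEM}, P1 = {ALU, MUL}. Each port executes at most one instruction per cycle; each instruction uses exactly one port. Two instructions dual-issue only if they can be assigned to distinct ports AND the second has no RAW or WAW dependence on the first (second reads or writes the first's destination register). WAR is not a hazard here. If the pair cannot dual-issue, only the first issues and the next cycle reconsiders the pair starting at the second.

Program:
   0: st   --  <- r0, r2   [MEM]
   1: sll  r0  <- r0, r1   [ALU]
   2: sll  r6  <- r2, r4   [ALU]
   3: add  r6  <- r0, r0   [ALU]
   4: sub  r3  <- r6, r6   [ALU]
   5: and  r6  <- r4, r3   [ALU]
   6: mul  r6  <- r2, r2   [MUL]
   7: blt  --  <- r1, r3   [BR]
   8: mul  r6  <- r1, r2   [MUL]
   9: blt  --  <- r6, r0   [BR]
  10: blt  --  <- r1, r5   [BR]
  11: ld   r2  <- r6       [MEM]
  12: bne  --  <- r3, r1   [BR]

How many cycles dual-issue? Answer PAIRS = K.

t=0 i0&i1:st sll ; dual
t=1 i2:sll ; WAW r6
t=2 i3:add ; RAW r6
t=3 i4:sub ; RAW r3
t=4 i5:and ; WAW r6
t=5 i6&i7:mul blt ; dual
t=6 i8:mul ; RAW r6
t=7 i9:blt ; no-port BR/BR
t=8 i10:blt ; no-port BR/MEM
t=9 i11:ld ; no-port MEM/BR
t=10 i12:bne ; tail

PAIRS = 2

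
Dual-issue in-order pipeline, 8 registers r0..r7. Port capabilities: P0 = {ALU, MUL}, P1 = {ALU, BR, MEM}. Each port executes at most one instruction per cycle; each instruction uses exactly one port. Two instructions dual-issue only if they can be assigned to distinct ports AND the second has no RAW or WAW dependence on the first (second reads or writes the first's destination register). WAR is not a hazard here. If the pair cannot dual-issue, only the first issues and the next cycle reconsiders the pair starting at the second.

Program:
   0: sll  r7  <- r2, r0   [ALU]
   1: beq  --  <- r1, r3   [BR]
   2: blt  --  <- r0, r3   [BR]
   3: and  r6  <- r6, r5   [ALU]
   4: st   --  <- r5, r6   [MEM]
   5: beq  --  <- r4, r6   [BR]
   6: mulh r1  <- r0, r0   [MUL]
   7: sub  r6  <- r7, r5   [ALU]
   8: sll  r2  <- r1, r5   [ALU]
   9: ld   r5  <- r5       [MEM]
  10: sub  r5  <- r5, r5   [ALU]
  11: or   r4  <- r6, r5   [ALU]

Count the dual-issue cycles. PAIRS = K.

0. sll/beq @i0/i1  | dual
1. blt/and @i2/i3  | dual
2. st @i4  | no-port MEM/BR
3. beq/mulh @i5/i6  | dual
4. sub/sll @i7/i8  | dual
5. ld @i9  | RAW+WAW r5
6. sub @i10  | RAW r5
7. or @i11  | tail

PAIRS = 4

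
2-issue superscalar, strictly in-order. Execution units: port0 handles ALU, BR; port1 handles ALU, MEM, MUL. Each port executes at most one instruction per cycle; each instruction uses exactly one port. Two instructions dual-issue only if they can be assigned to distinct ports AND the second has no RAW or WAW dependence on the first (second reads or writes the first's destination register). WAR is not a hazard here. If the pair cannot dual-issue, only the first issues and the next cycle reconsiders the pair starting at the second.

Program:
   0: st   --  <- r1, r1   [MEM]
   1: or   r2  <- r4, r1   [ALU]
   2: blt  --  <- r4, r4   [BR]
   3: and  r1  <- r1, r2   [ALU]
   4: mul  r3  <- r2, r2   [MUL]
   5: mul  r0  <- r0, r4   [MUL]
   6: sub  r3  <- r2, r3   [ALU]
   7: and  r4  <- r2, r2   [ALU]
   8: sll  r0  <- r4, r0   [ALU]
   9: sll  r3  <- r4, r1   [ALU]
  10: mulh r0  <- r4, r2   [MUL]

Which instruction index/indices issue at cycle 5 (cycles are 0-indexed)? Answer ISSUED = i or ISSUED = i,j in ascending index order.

ISSUED = 8,9

#0 head=0: st.MEM;or.ALU i0,i1 2-wide
#1 head=2: blt.BR;and.ALU i2,i3 2-wide
#2 head=4: mul.MUL i4 no-port MUL/MUL
#3 head=5: mul.MUL;sub.ALU i5,i6 2-wide
#4 head=7: and.ALU i7 RAW r4
#5 head=8: sll.ALU;sll.ALU i8,i9 2-wide
#6 head=10: mulh.MUL i10 tail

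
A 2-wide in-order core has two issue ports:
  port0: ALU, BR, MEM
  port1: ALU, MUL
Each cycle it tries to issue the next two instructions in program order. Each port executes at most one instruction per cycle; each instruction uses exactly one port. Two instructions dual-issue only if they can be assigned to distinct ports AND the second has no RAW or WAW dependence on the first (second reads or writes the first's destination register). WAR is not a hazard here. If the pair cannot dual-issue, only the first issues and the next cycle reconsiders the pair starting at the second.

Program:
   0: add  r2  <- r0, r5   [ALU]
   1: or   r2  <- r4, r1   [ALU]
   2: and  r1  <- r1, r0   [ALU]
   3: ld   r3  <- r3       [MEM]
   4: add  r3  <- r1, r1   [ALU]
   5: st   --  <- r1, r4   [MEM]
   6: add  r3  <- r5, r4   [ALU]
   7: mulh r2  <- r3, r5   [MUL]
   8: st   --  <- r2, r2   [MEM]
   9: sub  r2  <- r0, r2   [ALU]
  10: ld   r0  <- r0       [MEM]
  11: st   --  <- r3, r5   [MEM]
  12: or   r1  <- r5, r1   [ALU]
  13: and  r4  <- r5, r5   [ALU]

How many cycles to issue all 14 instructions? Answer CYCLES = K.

CYCLES = 10

  cy0 -> i0 (add) WAW r2
  cy1 -> i1&i2 (or and) dual
  cy2 -> i3 (ld) WAW r3
  cy3 -> i4&i5 (add st) dual
  cy4 -> i6 (add) RAW r3
  cy5 -> i7 (mulh) RAW r2
  cy6 -> i8&i9 (st sub) dual
  cy7 -> i10 (ld) no-port MEM/MEM
  cy8 -> i11&i12 (st or) dual
  cy9 -> i13 (and) tail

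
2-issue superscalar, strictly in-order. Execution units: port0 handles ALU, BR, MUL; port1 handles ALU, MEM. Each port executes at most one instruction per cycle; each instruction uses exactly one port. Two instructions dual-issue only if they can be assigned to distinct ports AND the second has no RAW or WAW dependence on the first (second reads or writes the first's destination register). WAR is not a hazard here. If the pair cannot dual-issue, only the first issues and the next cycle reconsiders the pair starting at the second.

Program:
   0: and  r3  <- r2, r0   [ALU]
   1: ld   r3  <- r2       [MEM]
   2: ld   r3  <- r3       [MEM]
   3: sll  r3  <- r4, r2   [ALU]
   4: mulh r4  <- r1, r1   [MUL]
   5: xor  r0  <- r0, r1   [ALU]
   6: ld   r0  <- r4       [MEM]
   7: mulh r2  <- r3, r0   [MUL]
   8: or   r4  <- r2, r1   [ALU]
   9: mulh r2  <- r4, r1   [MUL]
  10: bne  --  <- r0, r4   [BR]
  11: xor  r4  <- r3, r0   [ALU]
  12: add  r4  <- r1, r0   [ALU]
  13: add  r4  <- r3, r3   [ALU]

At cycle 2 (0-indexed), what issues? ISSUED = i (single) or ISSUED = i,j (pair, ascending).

ISSUED = 2

  cy0 -> i0 (and.ALU) WAW r3
  cy1 -> i1 (ld.MEM) no-port MEM/MEM
  cy2 -> i2 (ld.MEM) WAW r3
  cy3 -> i3&i4 (sll.ALU mulh.MUL) dual
  cy4 -> i5 (xor.ALU) WAW r0
  cy5 -> i6 (ld.MEM) RAW r0
  cy6 -> i7 (mulh.MUL) RAW r2
  cy7 -> i8 (or.ALU) RAW r4
  cy8 -> i9 (mulh.MUL) no-port MUL/BR
  cy9 -> i10&i11 (bne.BR xor.ALU) dual
  cy10 -> i12 (add.ALU) WAW r4
  cy11 -> i13 (add.ALU) tail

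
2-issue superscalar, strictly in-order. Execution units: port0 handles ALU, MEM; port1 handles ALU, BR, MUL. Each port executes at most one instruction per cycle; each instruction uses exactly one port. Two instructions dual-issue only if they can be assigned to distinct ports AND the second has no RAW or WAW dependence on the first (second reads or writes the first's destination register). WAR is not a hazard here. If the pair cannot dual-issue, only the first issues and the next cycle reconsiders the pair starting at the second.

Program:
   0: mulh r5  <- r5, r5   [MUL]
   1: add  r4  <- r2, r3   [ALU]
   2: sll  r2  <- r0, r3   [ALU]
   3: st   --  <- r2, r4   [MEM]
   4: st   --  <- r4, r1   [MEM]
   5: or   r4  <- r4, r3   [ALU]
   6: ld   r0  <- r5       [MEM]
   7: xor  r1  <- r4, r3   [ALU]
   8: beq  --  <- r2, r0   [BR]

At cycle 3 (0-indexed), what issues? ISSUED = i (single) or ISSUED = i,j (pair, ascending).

#0 head=0: mulh.MUL add.ALU i0&i1 pair
#1 head=2: sll.ALU i2 RAW r2
#2 head=3: st.MEM i3 no-port MEM/MEM
#3 head=4: st.MEM or.ALU i4&i5 pair
#4 head=6: ld.MEM xor.ALU i6&i7 pair
#5 head=8: beq.BR i8 tail

ISSUED = 4,5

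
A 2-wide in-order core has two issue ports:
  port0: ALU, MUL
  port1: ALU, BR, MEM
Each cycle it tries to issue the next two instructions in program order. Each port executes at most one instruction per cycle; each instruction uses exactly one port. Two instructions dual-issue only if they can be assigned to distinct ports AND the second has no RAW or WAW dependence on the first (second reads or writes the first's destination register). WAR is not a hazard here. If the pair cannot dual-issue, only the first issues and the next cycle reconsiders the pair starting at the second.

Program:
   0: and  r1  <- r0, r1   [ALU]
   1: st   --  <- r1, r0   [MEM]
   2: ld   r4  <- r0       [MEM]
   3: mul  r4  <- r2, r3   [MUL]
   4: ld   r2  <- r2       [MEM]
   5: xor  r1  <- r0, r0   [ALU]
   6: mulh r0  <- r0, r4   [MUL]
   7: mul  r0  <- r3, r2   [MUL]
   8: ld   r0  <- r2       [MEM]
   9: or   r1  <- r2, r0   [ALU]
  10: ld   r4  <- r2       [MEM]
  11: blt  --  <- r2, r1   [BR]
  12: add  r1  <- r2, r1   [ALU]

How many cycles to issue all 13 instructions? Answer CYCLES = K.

CYCLES = 9

[0] i0  and  -- RAW r1
[1] i1  st  -- no-port MEM/MEM
[2] i2  ld  -- WAW r4
[3] i3+i4  mul ld  -- pair
[4] i5+i6  xor mulh  -- pair
[5] i7  mul  -- WAW r0
[6] i8  ld  -- RAW r0
[7] i9+i10  or ld  -- pair
[8] i11+i12  blt add  -- pair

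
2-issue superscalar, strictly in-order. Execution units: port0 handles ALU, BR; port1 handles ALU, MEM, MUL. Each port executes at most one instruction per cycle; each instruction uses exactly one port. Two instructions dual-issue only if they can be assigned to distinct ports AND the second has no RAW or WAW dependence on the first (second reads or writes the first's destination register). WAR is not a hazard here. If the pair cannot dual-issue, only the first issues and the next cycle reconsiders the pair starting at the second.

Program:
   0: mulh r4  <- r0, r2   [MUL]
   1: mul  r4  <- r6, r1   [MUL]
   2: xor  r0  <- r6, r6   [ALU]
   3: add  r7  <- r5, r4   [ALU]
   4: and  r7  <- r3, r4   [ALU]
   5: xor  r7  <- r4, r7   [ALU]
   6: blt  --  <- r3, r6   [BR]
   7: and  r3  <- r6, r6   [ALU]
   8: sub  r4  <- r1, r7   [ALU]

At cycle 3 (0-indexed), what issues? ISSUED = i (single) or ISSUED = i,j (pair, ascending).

ISSUED = 4

[0] i0  mulh  -- no-port MUL/MUL
[1] i1,i2  mul;xor  -- pair
[2] i3  add  -- WAW r7
[3] i4  and  -- RAW+WAW r7
[4] i5,i6  xor;blt  -- pair
[5] i7,i8  and;sub  -- pair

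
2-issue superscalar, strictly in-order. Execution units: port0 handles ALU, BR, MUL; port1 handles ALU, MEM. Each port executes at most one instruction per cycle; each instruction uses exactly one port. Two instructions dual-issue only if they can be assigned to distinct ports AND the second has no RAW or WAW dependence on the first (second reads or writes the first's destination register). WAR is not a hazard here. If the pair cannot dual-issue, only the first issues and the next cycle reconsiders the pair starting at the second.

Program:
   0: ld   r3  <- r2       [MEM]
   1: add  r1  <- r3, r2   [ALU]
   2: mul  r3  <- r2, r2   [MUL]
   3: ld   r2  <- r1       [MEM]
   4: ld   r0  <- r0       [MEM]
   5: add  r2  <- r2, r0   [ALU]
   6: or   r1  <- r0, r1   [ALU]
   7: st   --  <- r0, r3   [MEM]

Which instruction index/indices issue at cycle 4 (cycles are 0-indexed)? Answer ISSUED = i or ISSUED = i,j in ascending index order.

0. ld @i0  | RAW r3
1. add/mul @i1&i2  | dual
2. ld @i3  | no-port MEM/MEM
3. ld @i4  | RAW r0
4. add/or @i5&i6  | dual
5. st @i7  | tail

ISSUED = 5,6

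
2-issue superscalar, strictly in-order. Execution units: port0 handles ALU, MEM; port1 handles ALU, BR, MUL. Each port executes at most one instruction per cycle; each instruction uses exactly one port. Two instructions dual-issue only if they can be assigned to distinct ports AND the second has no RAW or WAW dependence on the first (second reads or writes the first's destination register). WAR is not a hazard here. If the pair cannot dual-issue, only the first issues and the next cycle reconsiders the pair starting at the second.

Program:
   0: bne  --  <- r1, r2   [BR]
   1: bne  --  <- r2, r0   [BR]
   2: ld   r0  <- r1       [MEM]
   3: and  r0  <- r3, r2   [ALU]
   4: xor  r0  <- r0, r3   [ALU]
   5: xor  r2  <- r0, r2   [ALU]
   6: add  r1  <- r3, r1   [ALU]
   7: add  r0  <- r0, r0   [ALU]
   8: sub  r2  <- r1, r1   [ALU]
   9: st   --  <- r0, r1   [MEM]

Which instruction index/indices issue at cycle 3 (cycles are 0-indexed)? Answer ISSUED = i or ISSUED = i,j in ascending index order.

t=0 i0:bne ; no-port BR/BR
t=1 i1+i2:bne+ld ; 2-wide
t=2 i3:and ; RAW+WAW r0
t=3 i4:xor ; RAW r0
t=4 i5+i6:xor+add ; 2-wide
t=5 i7+i8:add+sub ; 2-wide
t=6 i9:st ; tail

ISSUED = 4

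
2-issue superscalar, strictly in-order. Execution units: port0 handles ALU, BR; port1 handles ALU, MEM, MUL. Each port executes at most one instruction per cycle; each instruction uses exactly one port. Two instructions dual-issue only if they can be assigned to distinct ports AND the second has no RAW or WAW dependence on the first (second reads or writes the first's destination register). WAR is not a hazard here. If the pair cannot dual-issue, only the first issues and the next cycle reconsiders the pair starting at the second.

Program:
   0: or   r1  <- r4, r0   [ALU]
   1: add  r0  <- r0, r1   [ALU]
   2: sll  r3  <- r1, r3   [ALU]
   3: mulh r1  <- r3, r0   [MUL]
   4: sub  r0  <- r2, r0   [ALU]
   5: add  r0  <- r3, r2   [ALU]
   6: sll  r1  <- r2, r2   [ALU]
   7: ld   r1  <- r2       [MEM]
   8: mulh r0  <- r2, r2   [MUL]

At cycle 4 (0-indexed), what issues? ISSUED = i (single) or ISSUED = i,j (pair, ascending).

#0 head=0: or.ALU i0 RAW r1
#1 head=1: add.ALU;sll.ALU i1+i2 pair
#2 head=3: mulh.MUL;sub.ALU i3+i4 pair
#3 head=5: add.ALU;sll.ALU i5+i6 pair
#4 head=7: ld.MEM i7 no-port MEM/MUL
#5 head=8: mulh.MUL i8 tail

ISSUED = 7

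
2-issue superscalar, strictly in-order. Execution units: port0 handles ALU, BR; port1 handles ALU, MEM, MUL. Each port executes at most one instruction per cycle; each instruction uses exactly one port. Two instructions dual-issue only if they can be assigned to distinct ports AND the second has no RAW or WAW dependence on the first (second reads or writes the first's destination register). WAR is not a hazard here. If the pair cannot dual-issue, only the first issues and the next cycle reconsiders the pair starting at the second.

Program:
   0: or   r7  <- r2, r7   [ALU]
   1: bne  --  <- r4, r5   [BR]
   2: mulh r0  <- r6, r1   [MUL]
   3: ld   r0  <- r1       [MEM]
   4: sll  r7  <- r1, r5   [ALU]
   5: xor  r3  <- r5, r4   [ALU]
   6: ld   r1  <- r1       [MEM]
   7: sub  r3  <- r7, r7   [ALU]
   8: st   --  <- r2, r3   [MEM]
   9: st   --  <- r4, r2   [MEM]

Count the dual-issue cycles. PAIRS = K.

c0: i0,i1 or bne  dual
c1: i2 mulh  no-port MUL/MEM
c2: i3,i4 ld sll  dual
c3: i5,i6 xor ld  dual
c4: i7 sub  RAW r3
c5: i8 st  no-port MEM/MEM
c6: i9 st  tail

PAIRS = 3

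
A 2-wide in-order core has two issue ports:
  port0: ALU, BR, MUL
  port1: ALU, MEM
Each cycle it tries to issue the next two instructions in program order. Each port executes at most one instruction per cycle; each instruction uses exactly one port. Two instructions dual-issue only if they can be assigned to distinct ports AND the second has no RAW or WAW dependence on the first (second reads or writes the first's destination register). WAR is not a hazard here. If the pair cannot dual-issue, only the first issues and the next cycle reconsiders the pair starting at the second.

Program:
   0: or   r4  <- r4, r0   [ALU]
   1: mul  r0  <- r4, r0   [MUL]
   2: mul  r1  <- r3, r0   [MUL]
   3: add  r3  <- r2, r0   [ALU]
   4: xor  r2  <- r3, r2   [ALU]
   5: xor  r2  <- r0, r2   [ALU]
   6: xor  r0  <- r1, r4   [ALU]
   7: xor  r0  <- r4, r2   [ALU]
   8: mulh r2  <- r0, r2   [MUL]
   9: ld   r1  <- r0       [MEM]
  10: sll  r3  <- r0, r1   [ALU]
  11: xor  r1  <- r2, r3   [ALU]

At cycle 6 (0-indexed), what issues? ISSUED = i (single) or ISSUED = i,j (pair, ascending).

ISSUED = 8,9

t=0 i0:or ; RAW r4
t=1 i1:mul ; no-port MUL/MUL
t=2 i2,i3:mul add ; pair
t=3 i4:xor ; RAW+WAW r2
t=4 i5,i6:xor xor ; pair
t=5 i7:xor ; RAW r0
t=6 i8,i9:mulh ld ; pair
t=7 i10:sll ; RAW r3
t=8 i11:xor ; tail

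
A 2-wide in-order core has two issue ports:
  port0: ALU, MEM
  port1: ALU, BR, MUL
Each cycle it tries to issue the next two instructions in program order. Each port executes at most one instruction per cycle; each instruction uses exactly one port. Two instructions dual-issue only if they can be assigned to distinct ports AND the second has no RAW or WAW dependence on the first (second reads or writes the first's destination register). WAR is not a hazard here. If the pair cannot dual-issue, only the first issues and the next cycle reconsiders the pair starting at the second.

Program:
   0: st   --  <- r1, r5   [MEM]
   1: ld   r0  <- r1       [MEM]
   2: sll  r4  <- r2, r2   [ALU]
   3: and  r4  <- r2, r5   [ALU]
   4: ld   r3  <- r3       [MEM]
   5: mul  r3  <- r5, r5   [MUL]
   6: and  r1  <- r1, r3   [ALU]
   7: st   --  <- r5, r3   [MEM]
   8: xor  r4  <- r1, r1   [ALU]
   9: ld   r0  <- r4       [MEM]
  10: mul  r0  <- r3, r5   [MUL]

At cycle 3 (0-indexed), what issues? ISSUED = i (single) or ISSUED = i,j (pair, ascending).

ISSUED = 5

c0: i0 st.MEM  no-port MEM/MEM
c1: i1/i2 ld.MEM+sll.ALU  pair
c2: i3/i4 and.ALU+ld.MEM  pair
c3: i5 mul.MUL  RAW r3
c4: i6/i7 and.ALU+st.MEM  pair
c5: i8 xor.ALU  RAW r4
c6: i9 ld.MEM  WAW r0
c7: i10 mul.MUL  tail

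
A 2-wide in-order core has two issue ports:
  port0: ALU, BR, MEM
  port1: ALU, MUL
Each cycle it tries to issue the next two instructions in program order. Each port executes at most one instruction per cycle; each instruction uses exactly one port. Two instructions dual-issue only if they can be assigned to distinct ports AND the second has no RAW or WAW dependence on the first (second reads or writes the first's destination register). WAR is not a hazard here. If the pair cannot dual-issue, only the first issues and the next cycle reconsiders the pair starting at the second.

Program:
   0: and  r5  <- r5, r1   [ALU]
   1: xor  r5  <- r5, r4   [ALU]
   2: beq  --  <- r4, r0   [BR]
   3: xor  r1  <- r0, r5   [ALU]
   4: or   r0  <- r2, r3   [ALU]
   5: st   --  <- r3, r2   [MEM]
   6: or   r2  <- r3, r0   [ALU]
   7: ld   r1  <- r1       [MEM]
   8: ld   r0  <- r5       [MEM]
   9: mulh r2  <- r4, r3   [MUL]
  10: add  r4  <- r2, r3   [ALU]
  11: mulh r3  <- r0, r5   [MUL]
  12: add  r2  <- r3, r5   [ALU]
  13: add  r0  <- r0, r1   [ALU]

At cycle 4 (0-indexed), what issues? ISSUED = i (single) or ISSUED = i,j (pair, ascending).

0. and @i0  | RAW+WAW r5
1. xor+beq @i1/i2  | dual
2. xor+or @i3/i4  | dual
3. st+or @i5/i6  | dual
4. ld @i7  | no-port MEM/MEM
5. ld+mulh @i8/i9  | dual
6. add+mulh @i10/i11  | dual
7. add+add @i12/i13  | dual

ISSUED = 7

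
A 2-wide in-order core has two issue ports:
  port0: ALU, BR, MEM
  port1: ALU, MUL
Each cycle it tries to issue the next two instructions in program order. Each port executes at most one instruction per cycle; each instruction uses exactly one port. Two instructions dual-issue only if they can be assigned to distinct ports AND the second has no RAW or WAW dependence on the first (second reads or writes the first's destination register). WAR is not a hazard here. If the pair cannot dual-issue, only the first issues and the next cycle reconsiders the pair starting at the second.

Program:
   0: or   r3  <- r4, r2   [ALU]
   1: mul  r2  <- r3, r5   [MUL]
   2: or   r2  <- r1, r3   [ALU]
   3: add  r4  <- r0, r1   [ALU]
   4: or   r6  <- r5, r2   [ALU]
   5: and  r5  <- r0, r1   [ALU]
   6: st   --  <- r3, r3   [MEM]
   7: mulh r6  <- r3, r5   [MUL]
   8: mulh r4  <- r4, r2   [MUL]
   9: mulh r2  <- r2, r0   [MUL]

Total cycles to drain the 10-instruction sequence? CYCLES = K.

t=0 i0:or ; RAW r3
t=1 i1:mul ; WAW r2
t=2 i2/i3:or;add ; dual
t=3 i4/i5:or;and ; dual
t=4 i6/i7:st;mulh ; dual
t=5 i8:mulh ; no-port MUL/MUL
t=6 i9:mulh ; tail

CYCLES = 7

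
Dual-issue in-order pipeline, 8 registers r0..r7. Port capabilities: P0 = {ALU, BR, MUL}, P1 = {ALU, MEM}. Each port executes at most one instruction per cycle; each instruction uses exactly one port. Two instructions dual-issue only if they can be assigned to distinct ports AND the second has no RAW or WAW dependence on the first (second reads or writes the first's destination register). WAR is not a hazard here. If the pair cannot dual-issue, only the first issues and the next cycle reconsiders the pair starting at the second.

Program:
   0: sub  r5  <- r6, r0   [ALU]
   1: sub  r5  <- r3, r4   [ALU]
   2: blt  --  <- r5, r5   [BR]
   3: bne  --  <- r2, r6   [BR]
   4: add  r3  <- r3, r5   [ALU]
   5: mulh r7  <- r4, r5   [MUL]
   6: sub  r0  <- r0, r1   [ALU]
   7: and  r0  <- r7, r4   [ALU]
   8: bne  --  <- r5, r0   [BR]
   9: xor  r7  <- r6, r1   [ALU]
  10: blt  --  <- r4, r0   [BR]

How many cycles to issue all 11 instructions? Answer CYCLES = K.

CYCLES = 8

#0 head=0: sub.ALU i0 WAW r5
#1 head=1: sub.ALU i1 RAW r5
#2 head=2: blt.BR i2 no-port BR/BR
#3 head=3: bne.BR;add.ALU i3&i4 dual
#4 head=5: mulh.MUL;sub.ALU i5&i6 dual
#5 head=7: and.ALU i7 RAW r0
#6 head=8: bne.BR;xor.ALU i8&i9 dual
#7 head=10: blt.BR i10 tail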